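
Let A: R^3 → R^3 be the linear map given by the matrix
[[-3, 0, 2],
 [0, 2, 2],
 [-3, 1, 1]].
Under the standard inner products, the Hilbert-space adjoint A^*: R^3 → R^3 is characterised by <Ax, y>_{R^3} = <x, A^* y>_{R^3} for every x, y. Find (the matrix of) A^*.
A^* = A^T =
[[-3, 0, -3],
 [0, 2, 1],
 [2, 2, 1]]

For real matrices with standard dot products, the defining identity <Ax, y> = <x, A^* y> gives (Ax)^T y = x^T (A^*) y, i.e. x^T A^T y = x^T (A^*) y. Since this holds for all x, y, we must have A^* = A^T. Therefore
A^* =
[[-3, 0, -3],
 [0, 2, 1],
 [2, 2, 1]].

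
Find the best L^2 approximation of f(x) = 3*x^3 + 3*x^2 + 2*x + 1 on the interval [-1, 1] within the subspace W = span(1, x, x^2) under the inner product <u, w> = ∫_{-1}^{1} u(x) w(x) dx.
g(x) = 3*x^2 + 19*x/5 + 1

The best approximation g ∈ W is the orthogonal projection of f onto W. Writing g = a_0 + a_1 x + a_2 x^2, the coefficients solve the normal equations G · a = b where
  G_{ij} = <φ_i, φ_j> and b_i = <f, φ_i>, with φ_0 = 1, φ_1 = x, φ_2 = x^2.
G =
  [2, 0, 2/3]
  [0, 2/3, 0]
  [2/3, 0, 2/5],
b = (4, 38/15, 28/15).
Solving gives a_0 = 1, a_1 = 19/5, a_2 = 3, so
  g(x) = 3*x^2 + 19*x/5 + 1.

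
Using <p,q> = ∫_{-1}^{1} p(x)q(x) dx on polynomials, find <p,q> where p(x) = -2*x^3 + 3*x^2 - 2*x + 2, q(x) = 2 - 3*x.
<p,q> = 92/5

Expand the product: p(x)·q(x) = 6*x^4 - 13*x^3 + 12*x^2 - 10*x + 4.
∫_{-1}^{1} of each monomial x^k gives [2/(k+1) if k even, 0 if k odd]. Integrating term-by-term (or equivalently evaluating the antiderivative F(x) = 6*x^5/5 - 13*x^4/4 + 4*x^3 - 5*x^2 + 4*x at the endpoints):
  F(1) − F(−1) = 19/20 − (-349/20) = 92/5.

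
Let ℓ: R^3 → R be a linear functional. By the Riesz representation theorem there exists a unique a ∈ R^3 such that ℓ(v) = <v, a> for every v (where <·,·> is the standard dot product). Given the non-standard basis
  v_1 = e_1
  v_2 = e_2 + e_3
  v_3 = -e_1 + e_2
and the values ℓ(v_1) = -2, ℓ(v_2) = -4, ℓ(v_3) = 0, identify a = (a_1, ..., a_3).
a = (-2, -2, -2)

Write a = (a_1, ..., a_3) in the standard basis. For each basis vector v_i, ℓ(v_i) = <v_i, a> is a linear equation in the a_j's. Collect the n equations into a matrix system V a = ℓ, where row i of V is v_i (expressed in the standard basis). Since V is invertible (lower-triangular with 1s on the diagonal, up to permutation), solve by back-substitution:
  V =
[[1, 0, 0],
 [0, 1, 1],
 [-1, 1, 0]]
  V a = (-2, -4, 0)
Solving gives a = (-2, -2, -2).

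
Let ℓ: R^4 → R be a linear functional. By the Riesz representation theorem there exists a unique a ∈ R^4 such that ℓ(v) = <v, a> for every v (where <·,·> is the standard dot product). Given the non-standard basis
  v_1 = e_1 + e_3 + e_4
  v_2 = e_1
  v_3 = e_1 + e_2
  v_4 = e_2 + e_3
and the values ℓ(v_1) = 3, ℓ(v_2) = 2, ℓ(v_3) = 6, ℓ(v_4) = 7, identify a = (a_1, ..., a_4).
a = (2, 4, 3, -2)

Write a = (a_1, ..., a_4) in the standard basis. For each basis vector v_i, ℓ(v_i) = <v_i, a> is a linear equation in the a_j's. Collect the n equations into a matrix system V a = ℓ, where row i of V is v_i (expressed in the standard basis). Since V is invertible (lower-triangular with 1s on the diagonal, up to permutation), solve by back-substitution:
  V =
[[1, 0, 1, 1],
 [1, 0, 0, 0],
 [1, 1, 0, 0],
 [0, 1, 1, 0]]
  V a = (3, 2, 6, 7)
Solving gives a = (2, 4, 3, -2).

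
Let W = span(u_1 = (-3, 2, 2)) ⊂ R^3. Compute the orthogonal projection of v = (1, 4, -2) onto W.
proj_W(v) = (-3/17, 2/17, 2/17)

Set up U = [u_1 | ... | u_1] ∈ R^(3×1). The projector onto W = col(U) is P = U (U^T U)^(-1) U^T.
Compute U^T U =
  [17],
and U^T v = (1).
Solve U^T U · c = U^T v for the coefficients: c = (1/17). The projection is proj_W(v) = U c.
Check: (v - proj_W(v)) · u_1 = 0  (should be 0).
Result: proj_W(v) = (-3/17, 2/17, 2/17).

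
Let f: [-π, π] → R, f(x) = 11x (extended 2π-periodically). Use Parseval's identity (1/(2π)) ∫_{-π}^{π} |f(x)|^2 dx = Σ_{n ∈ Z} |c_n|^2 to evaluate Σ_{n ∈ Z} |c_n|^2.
Σ |c_n|^2 = 121π^2/3

Expand and integrate term by term over [-π, π]:
  ∫ (11x)^2 dx = 121·(2π^3/3); ∫ 2·11·(0)·x dx = 0 (odd integrand); ∫ 0^2 dx = 0·2π.
So (1/(2π)) ∫_{-π}^{π} (11x)^2 dx = 121π^2/3 + 0 = 121π^2/3.
Parseval ⇒ Σ |c_n|^2 = 121π^2/3.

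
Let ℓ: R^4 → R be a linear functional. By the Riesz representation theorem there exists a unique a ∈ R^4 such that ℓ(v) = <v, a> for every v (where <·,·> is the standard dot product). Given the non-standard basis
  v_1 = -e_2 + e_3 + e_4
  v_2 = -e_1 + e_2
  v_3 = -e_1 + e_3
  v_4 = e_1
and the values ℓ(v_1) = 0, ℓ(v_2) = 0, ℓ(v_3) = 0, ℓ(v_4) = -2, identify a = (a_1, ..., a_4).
a = (-2, -2, -2, 0)

Write a = (a_1, ..., a_4) in the standard basis. For each basis vector v_i, ℓ(v_i) = <v_i, a> is a linear equation in the a_j's. Collect the n equations into a matrix system V a = ℓ, where row i of V is v_i (expressed in the standard basis). Since V is invertible (lower-triangular with 1s on the diagonal, up to permutation), solve by back-substitution:
  V =
[[0, -1, 1, 1],
 [-1, 1, 0, 0],
 [-1, 0, 1, 0],
 [1, 0, 0, 0]]
  V a = (0, 0, 0, -2)
Solving gives a = (-2, -2, -2, 0).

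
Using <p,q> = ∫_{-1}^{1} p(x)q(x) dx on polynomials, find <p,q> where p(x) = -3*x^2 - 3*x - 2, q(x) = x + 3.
<p,q> = -20

Expand the product: p(x)·q(x) = -3*x^3 - 12*x^2 - 11*x - 6.
∫_{-1}^{1} of each monomial x^k gives [2/(k+1) if k even, 0 if k odd]. Integrating term-by-term (or equivalently evaluating the antiderivative F(x) = -3*x^4/4 - 4*x^3 - 11*x^2/2 - 6*x at the endpoints):
  F(1) − F(−1) = -65/4 − (15/4) = -20.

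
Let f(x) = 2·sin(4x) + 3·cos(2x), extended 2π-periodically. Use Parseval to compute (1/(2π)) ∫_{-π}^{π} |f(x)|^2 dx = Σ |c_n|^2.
Σ |c_n|^2 = 13/2

Expand |f|^2 and use orthogonality of {sin(nx), cos(mx)} on [-π, π]:
  ∫_{-π}^{π} sin(nx)^2 dx = π, ∫ cos(mx)^2 dx = π, and cross terms integrate to 0.
So ∫_{-π}^{π} f(x)^2 dx = 2^2 · π + 3^2 · π = (4 + 9)π.
Divide by 2π: (4 + 9)/2 = 13/2.
By Parseval, this equals Σ |c_n|^2.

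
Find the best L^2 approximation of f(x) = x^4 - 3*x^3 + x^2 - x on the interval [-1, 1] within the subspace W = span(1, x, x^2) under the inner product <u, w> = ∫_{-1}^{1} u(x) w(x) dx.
g(x) = 13*x^2/7 - 14*x/5 - 3/35

The best approximation g ∈ W is the orthogonal projection of f onto W. Writing g = a_0 + a_1 x + a_2 x^2, the coefficients solve the normal equations G · a = b where
  G_{ij} = <φ_i, φ_j> and b_i = <f, φ_i>, with φ_0 = 1, φ_1 = x, φ_2 = x^2.
G =
  [2, 0, 2/3]
  [0, 2/3, 0]
  [2/3, 0, 2/5],
b = (16/15, -28/15, 24/35).
Solving gives a_0 = -3/35, a_1 = -14/5, a_2 = 13/7, so
  g(x) = 13*x^2/7 - 14*x/5 - 3/35.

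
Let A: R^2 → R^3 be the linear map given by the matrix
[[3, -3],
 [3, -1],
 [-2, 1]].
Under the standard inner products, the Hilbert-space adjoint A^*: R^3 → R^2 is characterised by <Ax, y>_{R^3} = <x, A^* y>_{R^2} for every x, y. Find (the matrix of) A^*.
A^* = A^T =
[[3, 3, -2],
 [-3, -1, 1]]

For real matrices with standard dot products, the defining identity <Ax, y> = <x, A^* y> gives (Ax)^T y = x^T (A^*) y, i.e. x^T A^T y = x^T (A^*) y. Since this holds for all x, y, we must have A^* = A^T. Therefore
A^* =
[[3, 3, -2],
 [-3, -1, 1]].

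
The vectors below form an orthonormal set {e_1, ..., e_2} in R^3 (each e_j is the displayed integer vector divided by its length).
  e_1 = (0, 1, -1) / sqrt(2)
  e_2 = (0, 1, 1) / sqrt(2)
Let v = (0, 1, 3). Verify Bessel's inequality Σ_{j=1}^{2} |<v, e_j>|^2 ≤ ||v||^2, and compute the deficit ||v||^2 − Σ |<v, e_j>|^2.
Σ |<v, e_j>|^2 = 10; ||v||^2 = 10; deficit = 0

Write each e_j = u_j / sqrt(<u_j, u_j>) where u_j is the displayed integer vector. Then <v, e_j> = <v, u_j> / sqrt(<u_j, u_j>), so |<v, e_j>|^2 = <v, u_j>^2 / <u_j, u_j>.
Coefficients: <v, e_1> = -2/sqrt(2), <v, e_2> = 4/sqrt(2).
Square and sum: Σ |<v, e_j>|^2 = 10.
Compute ||v||^2 = v·v = 10.
Deficit = 10 − 10 = 0 ≥ 0, confirming Bessel's inequality. (The deficit equals ||v − Σ <v,e_j> e_j||^2, the squared distance from v to span{e_j}.)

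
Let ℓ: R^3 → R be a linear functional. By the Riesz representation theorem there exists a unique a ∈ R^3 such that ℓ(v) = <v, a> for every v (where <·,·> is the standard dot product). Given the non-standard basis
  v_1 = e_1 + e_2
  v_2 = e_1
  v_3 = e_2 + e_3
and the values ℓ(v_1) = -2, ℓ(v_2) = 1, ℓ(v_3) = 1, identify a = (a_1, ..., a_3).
a = (1, -3, 4)

Write a = (a_1, ..., a_3) in the standard basis. For each basis vector v_i, ℓ(v_i) = <v_i, a> is a linear equation in the a_j's. Collect the n equations into a matrix system V a = ℓ, where row i of V is v_i (expressed in the standard basis). Since V is invertible (lower-triangular with 1s on the diagonal, up to permutation), solve by back-substitution:
  V =
[[1, 1, 0],
 [1, 0, 0],
 [0, 1, 1]]
  V a = (-2, 1, 1)
Solving gives a = (1, -3, 4).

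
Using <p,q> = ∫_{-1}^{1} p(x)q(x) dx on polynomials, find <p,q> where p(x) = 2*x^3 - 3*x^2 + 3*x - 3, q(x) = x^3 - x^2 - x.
<p,q> = 76/35

Expand the product: p(x)·q(x) = 2*x^6 - 5*x^5 + 4*x^4 - 3*x^3 + 3*x.
∫_{-1}^{1} of each monomial x^k gives [2/(k+1) if k even, 0 if k odd]. Integrating term-by-term (or equivalently evaluating the antiderivative F(x) = 2*x^7/7 - 5*x^6/6 + 4*x^5/5 - 3*x^4/4 + 3*x^2/2 at the endpoints):
  F(1) − F(−1) = 421/420 − (-491/420) = 76/35.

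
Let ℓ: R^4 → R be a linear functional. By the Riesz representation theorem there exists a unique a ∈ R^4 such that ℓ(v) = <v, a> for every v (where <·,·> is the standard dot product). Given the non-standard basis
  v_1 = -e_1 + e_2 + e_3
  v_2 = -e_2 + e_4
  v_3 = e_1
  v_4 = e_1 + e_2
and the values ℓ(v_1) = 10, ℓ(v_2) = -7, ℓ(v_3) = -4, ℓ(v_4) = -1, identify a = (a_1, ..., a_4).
a = (-4, 3, 3, -4)

Write a = (a_1, ..., a_4) in the standard basis. For each basis vector v_i, ℓ(v_i) = <v_i, a> is a linear equation in the a_j's. Collect the n equations into a matrix system V a = ℓ, where row i of V is v_i (expressed in the standard basis). Since V is invertible (lower-triangular with 1s on the diagonal, up to permutation), solve by back-substitution:
  V =
[[-1, 1, 1, 0],
 [0, -1, 0, 1],
 [1, 0, 0, 0],
 [1, 1, 0, 0]]
  V a = (10, -7, -4, -1)
Solving gives a = (-4, 3, 3, -4).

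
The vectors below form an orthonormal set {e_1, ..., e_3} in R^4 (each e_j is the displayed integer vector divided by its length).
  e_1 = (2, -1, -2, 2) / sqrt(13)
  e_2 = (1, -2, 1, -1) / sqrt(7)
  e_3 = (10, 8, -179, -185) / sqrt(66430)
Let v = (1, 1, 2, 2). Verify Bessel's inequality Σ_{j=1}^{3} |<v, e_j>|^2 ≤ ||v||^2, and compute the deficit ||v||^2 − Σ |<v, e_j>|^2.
Σ |<v, e_j>|^2 = 570/73; ||v||^2 = 10; deficit = 160/73

Write each e_j = u_j / sqrt(<u_j, u_j>) where u_j is the displayed integer vector. Then <v, e_j> = <v, u_j> / sqrt(<u_j, u_j>), so |<v, e_j>|^2 = <v, u_j>^2 / <u_j, u_j>.
Coefficients: <v, e_1> = 1/sqrt(13), <v, e_2> = -1/sqrt(7), <v, e_3> = -710/sqrt(66430).
Square and sum: Σ |<v, e_j>|^2 = 570/73.
Compute ||v||^2 = v·v = 10.
Deficit = 10 − 570/73 = 160/73 ≥ 0, confirming Bessel's inequality. (The deficit equals ||v − Σ <v,e_j> e_j||^2, the squared distance from v to span{e_j}.)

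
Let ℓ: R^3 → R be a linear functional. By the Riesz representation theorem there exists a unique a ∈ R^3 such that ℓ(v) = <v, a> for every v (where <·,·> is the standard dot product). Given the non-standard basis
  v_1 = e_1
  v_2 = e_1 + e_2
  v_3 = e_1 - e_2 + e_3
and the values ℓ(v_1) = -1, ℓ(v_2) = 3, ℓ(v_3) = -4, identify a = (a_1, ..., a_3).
a = (-1, 4, 1)

Write a = (a_1, ..., a_3) in the standard basis. For each basis vector v_i, ℓ(v_i) = <v_i, a> is a linear equation in the a_j's. Collect the n equations into a matrix system V a = ℓ, where row i of V is v_i (expressed in the standard basis). Since V is invertible (lower-triangular with 1s on the diagonal, up to permutation), solve by back-substitution:
  V =
[[1, 0, 0],
 [1, 1, 0],
 [1, -1, 1]]
  V a = (-1, 3, -4)
Solving gives a = (-1, 4, 1).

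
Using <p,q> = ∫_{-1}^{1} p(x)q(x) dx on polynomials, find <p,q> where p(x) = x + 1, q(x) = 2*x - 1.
<p,q> = -2/3

Expand the product: p(x)·q(x) = 2*x^2 + x - 1.
∫_{-1}^{1} of each monomial x^k gives [2/(k+1) if k even, 0 if k odd]. Integrating term-by-term (or equivalently evaluating the antiderivative F(x) = 2*x^3/3 + x^2/2 - x at the endpoints):
  F(1) − F(−1) = 1/6 − (5/6) = -2/3.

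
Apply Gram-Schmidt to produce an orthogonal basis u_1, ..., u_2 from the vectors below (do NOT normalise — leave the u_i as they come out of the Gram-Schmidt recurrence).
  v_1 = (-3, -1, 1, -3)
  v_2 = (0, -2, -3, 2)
Orthogonal basis:
  u_1 = (-3, -1, 1, -3)
  u_2 = (-21/20, -47/20, -53/20, 19/20)

Apply the Gram-Schmidt recurrence
  u_1 = v_1
  u_i = v_i − Σ_{j<i} ((v_i · u_j) / (u_j · u_j)) · u_j.

Step by step this gives:
  u_1 = (-3, -1, 1, -3)
  u_2 = (-21/20, -47/20, -53/20, 19/20)

Orthogonality check:
  u_2 · u_1 = 0 (should be 0)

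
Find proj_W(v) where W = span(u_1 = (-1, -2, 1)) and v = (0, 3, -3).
proj_W(v) = (3/2, 3, -3/2)

Set up U = [u_1 | ... | u_1] ∈ R^(3×1). The projector onto W = col(U) is P = U (U^T U)^(-1) U^T.
Compute U^T U =
  [6],
and U^T v = (-9).
Solve U^T U · c = U^T v for the coefficients: c = (-3/2). The projection is proj_W(v) = U c.
Check: (v - proj_W(v)) · u_1 = 0  (should be 0).
Result: proj_W(v) = (3/2, 3, -3/2).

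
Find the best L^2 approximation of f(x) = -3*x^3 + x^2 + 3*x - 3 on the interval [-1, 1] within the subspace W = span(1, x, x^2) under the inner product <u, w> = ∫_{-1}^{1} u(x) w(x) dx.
g(x) = x^2 + 6*x/5 - 3

The best approximation g ∈ W is the orthogonal projection of f onto W. Writing g = a_0 + a_1 x + a_2 x^2, the coefficients solve the normal equations G · a = b where
  G_{ij} = <φ_i, φ_j> and b_i = <f, φ_i>, with φ_0 = 1, φ_1 = x, φ_2 = x^2.
G =
  [2, 0, 2/3]
  [0, 2/3, 0]
  [2/3, 0, 2/5],
b = (-16/3, 4/5, -8/5).
Solving gives a_0 = -3, a_1 = 6/5, a_2 = 1, so
  g(x) = x^2 + 6*x/5 - 3.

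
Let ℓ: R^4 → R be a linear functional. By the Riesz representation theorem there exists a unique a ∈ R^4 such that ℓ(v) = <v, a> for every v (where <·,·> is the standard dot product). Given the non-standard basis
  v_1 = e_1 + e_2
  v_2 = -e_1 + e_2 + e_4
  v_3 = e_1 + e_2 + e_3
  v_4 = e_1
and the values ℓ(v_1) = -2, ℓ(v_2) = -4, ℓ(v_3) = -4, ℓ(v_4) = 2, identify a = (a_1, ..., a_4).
a = (2, -4, -2, 2)

Write a = (a_1, ..., a_4) in the standard basis. For each basis vector v_i, ℓ(v_i) = <v_i, a> is a linear equation in the a_j's. Collect the n equations into a matrix system V a = ℓ, where row i of V is v_i (expressed in the standard basis). Since V is invertible (lower-triangular with 1s on the diagonal, up to permutation), solve by back-substitution:
  V =
[[1, 1, 0, 0],
 [-1, 1, 0, 1],
 [1, 1, 1, 0],
 [1, 0, 0, 0]]
  V a = (-2, -4, -4, 2)
Solving gives a = (2, -4, -2, 2).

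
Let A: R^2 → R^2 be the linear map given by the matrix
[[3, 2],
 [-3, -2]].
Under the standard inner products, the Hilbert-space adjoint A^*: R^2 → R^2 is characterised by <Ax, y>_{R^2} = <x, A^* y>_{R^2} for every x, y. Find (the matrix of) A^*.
A^* = A^T =
[[3, -3],
 [2, -2]]

For real matrices with standard dot products, the defining identity <Ax, y> = <x, A^* y> gives (Ax)^T y = x^T (A^*) y, i.e. x^T A^T y = x^T (A^*) y. Since this holds for all x, y, we must have A^* = A^T. Therefore
A^* =
[[3, -3],
 [2, -2]].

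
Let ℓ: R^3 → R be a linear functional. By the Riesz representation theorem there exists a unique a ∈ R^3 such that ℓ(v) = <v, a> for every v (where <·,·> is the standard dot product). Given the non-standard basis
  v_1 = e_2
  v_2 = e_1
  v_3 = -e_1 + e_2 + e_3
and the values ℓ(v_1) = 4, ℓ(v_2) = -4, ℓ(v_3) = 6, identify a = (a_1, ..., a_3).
a = (-4, 4, -2)

Write a = (a_1, ..., a_3) in the standard basis. For each basis vector v_i, ℓ(v_i) = <v_i, a> is a linear equation in the a_j's. Collect the n equations into a matrix system V a = ℓ, where row i of V is v_i (expressed in the standard basis). Since V is invertible (lower-triangular with 1s on the diagonal, up to permutation), solve by back-substitution:
  V =
[[0, 1, 0],
 [1, 0, 0],
 [-1, 1, 1]]
  V a = (4, -4, 6)
Solving gives a = (-4, 4, -2).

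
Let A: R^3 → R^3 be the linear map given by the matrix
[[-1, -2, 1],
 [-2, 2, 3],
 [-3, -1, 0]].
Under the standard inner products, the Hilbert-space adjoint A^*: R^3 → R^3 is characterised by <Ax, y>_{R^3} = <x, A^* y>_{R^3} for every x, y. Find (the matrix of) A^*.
A^* = A^T =
[[-1, -2, -3],
 [-2, 2, -1],
 [1, 3, 0]]

For real matrices with standard dot products, the defining identity <Ax, y> = <x, A^* y> gives (Ax)^T y = x^T (A^*) y, i.e. x^T A^T y = x^T (A^*) y. Since this holds for all x, y, we must have A^* = A^T. Therefore
A^* =
[[-1, -2, -3],
 [-2, 2, -1],
 [1, 3, 0]].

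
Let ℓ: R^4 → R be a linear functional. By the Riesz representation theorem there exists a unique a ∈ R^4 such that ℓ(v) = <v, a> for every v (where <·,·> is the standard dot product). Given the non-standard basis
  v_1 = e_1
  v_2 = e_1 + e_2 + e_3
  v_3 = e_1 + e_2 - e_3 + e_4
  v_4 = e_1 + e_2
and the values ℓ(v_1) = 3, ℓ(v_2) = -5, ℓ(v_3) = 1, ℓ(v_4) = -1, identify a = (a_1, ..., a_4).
a = (3, -4, -4, -2)

Write a = (a_1, ..., a_4) in the standard basis. For each basis vector v_i, ℓ(v_i) = <v_i, a> is a linear equation in the a_j's. Collect the n equations into a matrix system V a = ℓ, where row i of V is v_i (expressed in the standard basis). Since V is invertible (lower-triangular with 1s on the diagonal, up to permutation), solve by back-substitution:
  V =
[[1, 0, 0, 0],
 [1, 1, 1, 0],
 [1, 1, -1, 1],
 [1, 1, 0, 0]]
  V a = (3, -5, 1, -1)
Solving gives a = (3, -4, -4, -2).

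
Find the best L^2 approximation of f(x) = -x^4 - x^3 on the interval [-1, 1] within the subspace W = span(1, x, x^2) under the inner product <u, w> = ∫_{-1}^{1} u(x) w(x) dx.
g(x) = -6*x^2/7 - 3*x/5 + 3/35

The best approximation g ∈ W is the orthogonal projection of f onto W. Writing g = a_0 + a_1 x + a_2 x^2, the coefficients solve the normal equations G · a = b where
  G_{ij} = <φ_i, φ_j> and b_i = <f, φ_i>, with φ_0 = 1, φ_1 = x, φ_2 = x^2.
G =
  [2, 0, 2/3]
  [0, 2/3, 0]
  [2/3, 0, 2/5],
b = (-2/5, -2/5, -2/7).
Solving gives a_0 = 3/35, a_1 = -3/5, a_2 = -6/7, so
  g(x) = -6*x^2/7 - 3*x/5 + 3/35.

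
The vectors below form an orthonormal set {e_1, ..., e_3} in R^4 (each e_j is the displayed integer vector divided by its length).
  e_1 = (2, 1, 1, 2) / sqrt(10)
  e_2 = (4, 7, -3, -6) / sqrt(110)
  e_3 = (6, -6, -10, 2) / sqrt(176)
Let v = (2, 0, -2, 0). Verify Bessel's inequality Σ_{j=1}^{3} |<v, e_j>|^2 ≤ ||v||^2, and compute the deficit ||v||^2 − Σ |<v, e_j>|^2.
Σ |<v, e_j>|^2 = 8; ||v||^2 = 8; deficit = 0

Write each e_j = u_j / sqrt(<u_j, u_j>) where u_j is the displayed integer vector. Then <v, e_j> = <v, u_j> / sqrt(<u_j, u_j>), so |<v, e_j>|^2 = <v, u_j>^2 / <u_j, u_j>.
Coefficients: <v, e_1> = 2/sqrt(10), <v, e_2> = 14/sqrt(110), <v, e_3> = 32/sqrt(176).
Square and sum: Σ |<v, e_j>|^2 = 8.
Compute ||v||^2 = v·v = 8.
Deficit = 8 − 8 = 0 ≥ 0, confirming Bessel's inequality. (The deficit equals ||v − Σ <v,e_j> e_j||^2, the squared distance from v to span{e_j}.)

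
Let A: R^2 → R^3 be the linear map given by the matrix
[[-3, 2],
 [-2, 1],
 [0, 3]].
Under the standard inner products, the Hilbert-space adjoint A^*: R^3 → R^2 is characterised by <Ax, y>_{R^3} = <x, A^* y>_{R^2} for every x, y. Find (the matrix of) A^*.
A^* = A^T =
[[-3, -2, 0],
 [2, 1, 3]]

For real matrices with standard dot products, the defining identity <Ax, y> = <x, A^* y> gives (Ax)^T y = x^T (A^*) y, i.e. x^T A^T y = x^T (A^*) y. Since this holds for all x, y, we must have A^* = A^T. Therefore
A^* =
[[-3, -2, 0],
 [2, 1, 3]].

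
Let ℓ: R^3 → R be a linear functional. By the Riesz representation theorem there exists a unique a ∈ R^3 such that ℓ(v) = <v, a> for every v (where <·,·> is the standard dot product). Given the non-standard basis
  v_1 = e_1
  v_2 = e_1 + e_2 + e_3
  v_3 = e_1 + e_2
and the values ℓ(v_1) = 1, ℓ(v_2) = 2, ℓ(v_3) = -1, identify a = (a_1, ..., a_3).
a = (1, -2, 3)

Write a = (a_1, ..., a_3) in the standard basis. For each basis vector v_i, ℓ(v_i) = <v_i, a> is a linear equation in the a_j's. Collect the n equations into a matrix system V a = ℓ, where row i of V is v_i (expressed in the standard basis). Since V is invertible (lower-triangular with 1s on the diagonal, up to permutation), solve by back-substitution:
  V =
[[1, 0, 0],
 [1, 1, 1],
 [1, 1, 0]]
  V a = (1, 2, -1)
Solving gives a = (1, -2, 3).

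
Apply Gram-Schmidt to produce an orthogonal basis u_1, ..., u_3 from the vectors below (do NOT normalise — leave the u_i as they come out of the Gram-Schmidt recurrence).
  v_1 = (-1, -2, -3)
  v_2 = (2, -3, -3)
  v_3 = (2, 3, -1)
Orthogonal basis:
  u_1 = (-1, -2, -3)
  u_2 = (41/14, -8/7, -3/14)
  u_3 = (120/139, 360/139, -280/139)

Apply the Gram-Schmidt recurrence
  u_1 = v_1
  u_i = v_i − Σ_{j<i} ((v_i · u_j) / (u_j · u_j)) · u_j.

Step by step this gives:
  u_1 = (-1, -2, -3)
  u_2 = (41/14, -8/7, -3/14)
  u_3 = (120/139, 360/139, -280/139)

Orthogonality check:
  u_2 · u_1 = 0 (should be 0)
  u_3 · u_1 = 0 (should be 0)
  u_3 · u_2 = 0 (should be 0)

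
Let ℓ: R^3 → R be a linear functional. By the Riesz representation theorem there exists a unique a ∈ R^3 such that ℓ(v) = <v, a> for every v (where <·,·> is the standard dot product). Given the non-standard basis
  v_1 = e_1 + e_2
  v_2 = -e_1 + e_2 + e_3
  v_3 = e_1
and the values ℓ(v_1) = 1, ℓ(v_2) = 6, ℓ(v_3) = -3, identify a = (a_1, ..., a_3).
a = (-3, 4, -1)

Write a = (a_1, ..., a_3) in the standard basis. For each basis vector v_i, ℓ(v_i) = <v_i, a> is a linear equation in the a_j's. Collect the n equations into a matrix system V a = ℓ, where row i of V is v_i (expressed in the standard basis). Since V is invertible (lower-triangular with 1s on the diagonal, up to permutation), solve by back-substitution:
  V =
[[1, 1, 0],
 [-1, 1, 1],
 [1, 0, 0]]
  V a = (1, 6, -3)
Solving gives a = (-3, 4, -1).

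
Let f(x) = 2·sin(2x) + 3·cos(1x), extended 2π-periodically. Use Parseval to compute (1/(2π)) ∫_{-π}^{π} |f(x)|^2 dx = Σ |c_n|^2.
Σ |c_n|^2 = 13/2

Expand |f|^2 and use orthogonality of {sin(nx), cos(mx)} on [-π, π]:
  ∫_{-π}^{π} sin(nx)^2 dx = π, ∫ cos(mx)^2 dx = π, and cross terms integrate to 0.
So ∫_{-π}^{π} f(x)^2 dx = 2^2 · π + 3^2 · π = (4 + 9)π.
Divide by 2π: (4 + 9)/2 = 13/2.
By Parseval, this equals Σ |c_n|^2.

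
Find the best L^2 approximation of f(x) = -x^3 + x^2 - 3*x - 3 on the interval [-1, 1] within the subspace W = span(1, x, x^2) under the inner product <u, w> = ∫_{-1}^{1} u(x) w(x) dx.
g(x) = x^2 - 18*x/5 - 3

The best approximation g ∈ W is the orthogonal projection of f onto W. Writing g = a_0 + a_1 x + a_2 x^2, the coefficients solve the normal equations G · a = b where
  G_{ij} = <φ_i, φ_j> and b_i = <f, φ_i>, with φ_0 = 1, φ_1 = x, φ_2 = x^2.
G =
  [2, 0, 2/3]
  [0, 2/3, 0]
  [2/3, 0, 2/5],
b = (-16/3, -12/5, -8/5).
Solving gives a_0 = -3, a_1 = -18/5, a_2 = 1, so
  g(x) = x^2 - 18*x/5 - 3.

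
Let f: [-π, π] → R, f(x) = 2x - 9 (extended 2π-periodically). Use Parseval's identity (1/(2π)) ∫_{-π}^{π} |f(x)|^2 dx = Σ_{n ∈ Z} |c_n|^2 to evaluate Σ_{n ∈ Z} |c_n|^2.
Σ |c_n|^2 = 4π^2/3 + 81

Expand and integrate term by term over [-π, π]:
  ∫ (2x)^2 dx = 4·(2π^3/3); ∫ 2·2·(-9)·x dx = 0 (odd integrand); ∫ (-9)^2 dx = 81·2π.
So (1/(2π)) ∫_{-π}^{π} (2x - 9)^2 dx = 4π^2/3 + 81 = 4π^2/3 + 81.
Parseval ⇒ Σ |c_n|^2 = 4π^2/3 + 81.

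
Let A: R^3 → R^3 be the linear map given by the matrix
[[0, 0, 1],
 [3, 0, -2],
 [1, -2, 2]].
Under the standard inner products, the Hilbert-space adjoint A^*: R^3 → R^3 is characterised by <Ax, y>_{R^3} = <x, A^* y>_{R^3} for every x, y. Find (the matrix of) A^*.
A^* = A^T =
[[0, 3, 1],
 [0, 0, -2],
 [1, -2, 2]]

For real matrices with standard dot products, the defining identity <Ax, y> = <x, A^* y> gives (Ax)^T y = x^T (A^*) y, i.e. x^T A^T y = x^T (A^*) y. Since this holds for all x, y, we must have A^* = A^T. Therefore
A^* =
[[0, 3, 1],
 [0, 0, -2],
 [1, -2, 2]].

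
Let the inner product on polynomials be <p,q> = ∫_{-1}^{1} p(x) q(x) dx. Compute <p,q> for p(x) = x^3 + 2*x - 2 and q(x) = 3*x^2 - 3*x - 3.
<p,q> = 14/5

Expand the product: p(x)·q(x) = 3*x^5 - 3*x^4 + 3*x^3 - 12*x^2 + 6.
∫_{-1}^{1} of each monomial x^k gives [2/(k+1) if k even, 0 if k odd]. Integrating term-by-term (or equivalently evaluating the antiderivative F(x) = x^6/2 - 3*x^5/5 + 3*x^4/4 - 4*x^3 + 6*x at the endpoints):
  F(1) − F(−1) = 53/20 − (-3/20) = 14/5.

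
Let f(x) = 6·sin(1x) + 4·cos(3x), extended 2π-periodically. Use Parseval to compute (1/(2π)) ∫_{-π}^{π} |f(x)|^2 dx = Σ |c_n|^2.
Σ |c_n|^2 = 26

Expand |f|^2 and use orthogonality of {sin(nx), cos(mx)} on [-π, π]:
  ∫_{-π}^{π} sin(nx)^2 dx = π, ∫ cos(mx)^2 dx = π, and cross terms integrate to 0.
So ∫_{-π}^{π} f(x)^2 dx = 6^2 · π + 4^2 · π = (36 + 16)π.
Divide by 2π: (36 + 16)/2 = 26.
By Parseval, this equals Σ |c_n|^2.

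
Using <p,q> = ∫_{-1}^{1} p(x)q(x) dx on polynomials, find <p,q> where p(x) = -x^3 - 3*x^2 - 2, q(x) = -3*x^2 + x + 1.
<p,q> = 6/5

Expand the product: p(x)·q(x) = 3*x^5 + 8*x^4 - 4*x^3 + 3*x^2 - 2*x - 2.
∫_{-1}^{1} of each monomial x^k gives [2/(k+1) if k even, 0 if k odd]. Integrating term-by-term (or equivalently evaluating the antiderivative F(x) = x^6/2 + 8*x^5/5 - x^4 + x^3 - x^2 - 2*x at the endpoints):
  F(1) − F(−1) = -9/10 − (-21/10) = 6/5.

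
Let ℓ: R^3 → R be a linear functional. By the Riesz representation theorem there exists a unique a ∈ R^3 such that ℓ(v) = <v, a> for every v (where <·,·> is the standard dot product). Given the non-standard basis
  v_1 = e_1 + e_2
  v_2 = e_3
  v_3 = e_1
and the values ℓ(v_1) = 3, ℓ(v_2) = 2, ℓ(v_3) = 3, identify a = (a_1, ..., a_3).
a = (3, 0, 2)

Write a = (a_1, ..., a_3) in the standard basis. For each basis vector v_i, ℓ(v_i) = <v_i, a> is a linear equation in the a_j's. Collect the n equations into a matrix system V a = ℓ, where row i of V is v_i (expressed in the standard basis). Since V is invertible (lower-triangular with 1s on the diagonal, up to permutation), solve by back-substitution:
  V =
[[1, 1, 0],
 [0, 0, 1],
 [1, 0, 0]]
  V a = (3, 2, 3)
Solving gives a = (3, 0, 2).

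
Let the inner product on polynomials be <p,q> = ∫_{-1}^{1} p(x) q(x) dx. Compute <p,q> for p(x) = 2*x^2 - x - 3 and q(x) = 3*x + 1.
<p,q> = -20/3

Expand the product: p(x)·q(x) = 6*x^3 - x^2 - 10*x - 3.
∫_{-1}^{1} of each monomial x^k gives [2/(k+1) if k even, 0 if k odd]. Integrating term-by-term (or equivalently evaluating the antiderivative F(x) = 3*x^4/2 - x^3/3 - 5*x^2 - 3*x at the endpoints):
  F(1) − F(−1) = -41/6 − (-1/6) = -20/3.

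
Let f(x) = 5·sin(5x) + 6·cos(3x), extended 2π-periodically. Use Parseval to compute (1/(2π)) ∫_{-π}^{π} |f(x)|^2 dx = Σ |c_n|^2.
Σ |c_n|^2 = 61/2

Expand |f|^2 and use orthogonality of {sin(nx), cos(mx)} on [-π, π]:
  ∫_{-π}^{π} sin(nx)^2 dx = π, ∫ cos(mx)^2 dx = π, and cross terms integrate to 0.
So ∫_{-π}^{π} f(x)^2 dx = 5^2 · π + 6^2 · π = (25 + 36)π.
Divide by 2π: (25 + 36)/2 = 61/2.
By Parseval, this equals Σ |c_n|^2.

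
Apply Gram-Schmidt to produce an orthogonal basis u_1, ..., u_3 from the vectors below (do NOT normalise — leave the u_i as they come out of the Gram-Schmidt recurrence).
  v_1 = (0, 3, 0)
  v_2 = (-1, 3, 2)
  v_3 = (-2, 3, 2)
Orthogonal basis:
  u_1 = (0, 3, 0)
  u_2 = (-1, 0, 2)
  u_3 = (-4/5, 0, -2/5)

Apply the Gram-Schmidt recurrence
  u_1 = v_1
  u_i = v_i − Σ_{j<i} ((v_i · u_j) / (u_j · u_j)) · u_j.

Step by step this gives:
  u_1 = (0, 3, 0)
  u_2 = (-1, 0, 2)
  u_3 = (-4/5, 0, -2/5)

Orthogonality check:
  u_2 · u_1 = 0 (should be 0)
  u_3 · u_1 = 0 (should be 0)
  u_3 · u_2 = 0 (should be 0)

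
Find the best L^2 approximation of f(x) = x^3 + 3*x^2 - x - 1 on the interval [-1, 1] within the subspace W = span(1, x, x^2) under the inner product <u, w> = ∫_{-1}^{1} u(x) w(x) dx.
g(x) = 3*x^2 - 2*x/5 - 1

The best approximation g ∈ W is the orthogonal projection of f onto W. Writing g = a_0 + a_1 x + a_2 x^2, the coefficients solve the normal equations G · a = b where
  G_{ij} = <φ_i, φ_j> and b_i = <f, φ_i>, with φ_0 = 1, φ_1 = x, φ_2 = x^2.
G =
  [2, 0, 2/3]
  [0, 2/3, 0]
  [2/3, 0, 2/5],
b = (0, -4/15, 8/15).
Solving gives a_0 = -1, a_1 = -2/5, a_2 = 3, so
  g(x) = 3*x^2 - 2*x/5 - 1.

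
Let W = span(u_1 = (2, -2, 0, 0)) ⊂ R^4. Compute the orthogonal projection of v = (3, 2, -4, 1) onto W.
proj_W(v) = (1/2, -1/2, 0, 0)

Set up U = [u_1 | ... | u_1] ∈ R^(4×1). The projector onto W = col(U) is P = U (U^T U)^(-1) U^T.
Compute U^T U =
  [8],
and U^T v = (2).
Solve U^T U · c = U^T v for the coefficients: c = (1/4). The projection is proj_W(v) = U c.
Check: (v - proj_W(v)) · u_1 = 0  (should be 0).
Result: proj_W(v) = (1/2, -1/2, 0, 0).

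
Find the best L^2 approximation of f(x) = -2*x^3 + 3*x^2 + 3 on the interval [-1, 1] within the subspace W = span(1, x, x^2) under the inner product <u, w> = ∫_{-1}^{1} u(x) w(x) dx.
g(x) = 3*x^2 - 6*x/5 + 3

The best approximation g ∈ W is the orthogonal projection of f onto W. Writing g = a_0 + a_1 x + a_2 x^2, the coefficients solve the normal equations G · a = b where
  G_{ij} = <φ_i, φ_j> and b_i = <f, φ_i>, with φ_0 = 1, φ_1 = x, φ_2 = x^2.
G =
  [2, 0, 2/3]
  [0, 2/3, 0]
  [2/3, 0, 2/5],
b = (8, -4/5, 16/5).
Solving gives a_0 = 3, a_1 = -6/5, a_2 = 3, so
  g(x) = 3*x^2 - 6*x/5 + 3.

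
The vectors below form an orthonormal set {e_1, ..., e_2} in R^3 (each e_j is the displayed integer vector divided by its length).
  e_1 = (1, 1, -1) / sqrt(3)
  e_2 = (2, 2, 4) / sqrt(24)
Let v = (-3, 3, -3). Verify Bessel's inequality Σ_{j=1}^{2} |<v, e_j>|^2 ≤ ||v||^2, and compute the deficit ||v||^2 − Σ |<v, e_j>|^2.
Σ |<v, e_j>|^2 = 9; ||v||^2 = 27; deficit = 18

Write each e_j = u_j / sqrt(<u_j, u_j>) where u_j is the displayed integer vector. Then <v, e_j> = <v, u_j> / sqrt(<u_j, u_j>), so |<v, e_j>|^2 = <v, u_j>^2 / <u_j, u_j>.
Coefficients: <v, e_1> = 3/sqrt(3), <v, e_2> = -12/sqrt(24).
Square and sum: Σ |<v, e_j>|^2 = 9.
Compute ||v||^2 = v·v = 27.
Deficit = 27 − 9 = 18 ≥ 0, confirming Bessel's inequality. (The deficit equals ||v − Σ <v,e_j> e_j||^2, the squared distance from v to span{e_j}.)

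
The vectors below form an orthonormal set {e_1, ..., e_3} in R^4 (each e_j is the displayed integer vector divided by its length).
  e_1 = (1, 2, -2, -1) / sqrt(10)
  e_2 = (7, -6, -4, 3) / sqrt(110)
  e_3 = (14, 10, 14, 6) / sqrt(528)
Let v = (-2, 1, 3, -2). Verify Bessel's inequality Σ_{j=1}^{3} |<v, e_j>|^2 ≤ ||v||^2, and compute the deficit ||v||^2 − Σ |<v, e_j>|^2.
Σ |<v, e_j>|^2 = 15; ||v||^2 = 18; deficit = 3

Write each e_j = u_j / sqrt(<u_j, u_j>) where u_j is the displayed integer vector. Then <v, e_j> = <v, u_j> / sqrt(<u_j, u_j>), so |<v, e_j>|^2 = <v, u_j>^2 / <u_j, u_j>.
Coefficients: <v, e_1> = -4/sqrt(10), <v, e_2> = -38/sqrt(110), <v, e_3> = 12/sqrt(528).
Square and sum: Σ |<v, e_j>|^2 = 15.
Compute ||v||^2 = v·v = 18.
Deficit = 18 − 15 = 3 ≥ 0, confirming Bessel's inequality. (The deficit equals ||v − Σ <v,e_j> e_j||^2, the squared distance from v to span{e_j}.)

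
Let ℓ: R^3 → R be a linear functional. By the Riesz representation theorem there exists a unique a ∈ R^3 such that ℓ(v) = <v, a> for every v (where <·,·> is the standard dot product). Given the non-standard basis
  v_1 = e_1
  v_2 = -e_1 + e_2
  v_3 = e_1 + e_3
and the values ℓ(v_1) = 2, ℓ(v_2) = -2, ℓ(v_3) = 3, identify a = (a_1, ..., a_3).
a = (2, 0, 1)

Write a = (a_1, ..., a_3) in the standard basis. For each basis vector v_i, ℓ(v_i) = <v_i, a> is a linear equation in the a_j's. Collect the n equations into a matrix system V a = ℓ, where row i of V is v_i (expressed in the standard basis). Since V is invertible (lower-triangular with 1s on the diagonal, up to permutation), solve by back-substitution:
  V =
[[1, 0, 0],
 [-1, 1, 0],
 [1, 0, 1]]
  V a = (2, -2, 3)
Solving gives a = (2, 0, 1).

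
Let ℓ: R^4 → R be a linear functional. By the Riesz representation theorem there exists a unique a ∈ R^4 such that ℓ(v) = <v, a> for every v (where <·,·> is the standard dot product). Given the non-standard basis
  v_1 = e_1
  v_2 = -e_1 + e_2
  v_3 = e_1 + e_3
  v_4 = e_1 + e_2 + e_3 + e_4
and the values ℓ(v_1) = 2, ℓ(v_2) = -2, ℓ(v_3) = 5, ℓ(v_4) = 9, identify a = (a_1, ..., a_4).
a = (2, 0, 3, 4)

Write a = (a_1, ..., a_4) in the standard basis. For each basis vector v_i, ℓ(v_i) = <v_i, a> is a linear equation in the a_j's. Collect the n equations into a matrix system V a = ℓ, where row i of V is v_i (expressed in the standard basis). Since V is invertible (lower-triangular with 1s on the diagonal, up to permutation), solve by back-substitution:
  V =
[[1, 0, 0, 0],
 [-1, 1, 0, 0],
 [1, 0, 1, 0],
 [1, 1, 1, 1]]
  V a = (2, -2, 5, 9)
Solving gives a = (2, 0, 3, 4).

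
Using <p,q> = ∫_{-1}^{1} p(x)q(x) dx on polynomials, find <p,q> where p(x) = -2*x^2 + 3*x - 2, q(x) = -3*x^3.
<p,q> = -18/5

Expand the product: p(x)·q(x) = 6*x^5 - 9*x^4 + 6*x^3.
∫_{-1}^{1} of each monomial x^k gives [2/(k+1) if k even, 0 if k odd]. Integrating term-by-term (or equivalently evaluating the antiderivative F(x) = x^6 - 9*x^5/5 + 3*x^4/2 at the endpoints):
  F(1) − F(−1) = 7/10 − (43/10) = -18/5.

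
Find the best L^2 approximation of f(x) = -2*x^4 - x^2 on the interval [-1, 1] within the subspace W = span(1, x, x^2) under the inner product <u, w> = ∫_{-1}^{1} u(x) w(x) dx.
g(x) = 6/35 - 19*x^2/7

The best approximation g ∈ W is the orthogonal projection of f onto W. Writing g = a_0 + a_1 x + a_2 x^2, the coefficients solve the normal equations G · a = b where
  G_{ij} = <φ_i, φ_j> and b_i = <f, φ_i>, with φ_0 = 1, φ_1 = x, φ_2 = x^2.
G =
  [2, 0, 2/3]
  [0, 2/3, 0]
  [2/3, 0, 2/5],
b = (-22/15, 0, -34/35).
Solving gives a_0 = 6/35, a_1 = 0, a_2 = -19/7, so
  g(x) = 6/35 - 19*x^2/7.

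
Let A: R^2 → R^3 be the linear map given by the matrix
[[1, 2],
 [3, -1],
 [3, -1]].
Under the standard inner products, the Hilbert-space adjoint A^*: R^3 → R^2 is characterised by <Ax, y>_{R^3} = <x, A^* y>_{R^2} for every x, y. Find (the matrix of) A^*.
A^* = A^T =
[[1, 3, 3],
 [2, -1, -1]]

For real matrices with standard dot products, the defining identity <Ax, y> = <x, A^* y> gives (Ax)^T y = x^T (A^*) y, i.e. x^T A^T y = x^T (A^*) y. Since this holds for all x, y, we must have A^* = A^T. Therefore
A^* =
[[1, 3, 3],
 [2, -1, -1]].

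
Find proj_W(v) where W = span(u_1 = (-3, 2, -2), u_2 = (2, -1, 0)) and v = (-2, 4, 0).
proj_W(v) = (-22/7, 12/7, -4/7)

Set up U = [u_1 | ... | u_2] ∈ R^(3×2). The projector onto W = col(U) is P = U (U^T U)^(-1) U^T.
Compute U^T U =
  [17, -8]
  [-8, 5],
and U^T v = (14, -8).
Solve U^T U · c = U^T v for the coefficients: c = (2/7, -8/7). The projection is proj_W(v) = U c.
Check: (v - proj_W(v)) · u_1 = 0  (should be 0).
Check: (v - proj_W(v)) · u_2 = 0  (should be 0).
Result: proj_W(v) = (-22/7, 12/7, -4/7).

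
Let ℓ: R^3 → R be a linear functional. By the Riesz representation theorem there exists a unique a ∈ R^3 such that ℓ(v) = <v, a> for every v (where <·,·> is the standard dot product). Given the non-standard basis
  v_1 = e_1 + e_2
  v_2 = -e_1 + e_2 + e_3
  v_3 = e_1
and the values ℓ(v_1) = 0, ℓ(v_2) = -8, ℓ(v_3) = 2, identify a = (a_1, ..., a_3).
a = (2, -2, -4)

Write a = (a_1, ..., a_3) in the standard basis. For each basis vector v_i, ℓ(v_i) = <v_i, a> is a linear equation in the a_j's. Collect the n equations into a matrix system V a = ℓ, where row i of V is v_i (expressed in the standard basis). Since V is invertible (lower-triangular with 1s on the diagonal, up to permutation), solve by back-substitution:
  V =
[[1, 1, 0],
 [-1, 1, 1],
 [1, 0, 0]]
  V a = (0, -8, 2)
Solving gives a = (2, -2, -4).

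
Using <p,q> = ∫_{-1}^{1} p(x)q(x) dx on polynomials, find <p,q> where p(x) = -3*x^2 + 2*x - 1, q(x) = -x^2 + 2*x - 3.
<p,q> = 248/15

Expand the product: p(x)·q(x) = 3*x^4 - 8*x^3 + 14*x^2 - 8*x + 3.
∫_{-1}^{1} of each monomial x^k gives [2/(k+1) if k even, 0 if k odd]. Integrating term-by-term (or equivalently evaluating the antiderivative F(x) = 3*x^5/5 - 2*x^4 + 14*x^3/3 - 4*x^2 + 3*x at the endpoints):
  F(1) − F(−1) = 34/15 − (-214/15) = 248/15.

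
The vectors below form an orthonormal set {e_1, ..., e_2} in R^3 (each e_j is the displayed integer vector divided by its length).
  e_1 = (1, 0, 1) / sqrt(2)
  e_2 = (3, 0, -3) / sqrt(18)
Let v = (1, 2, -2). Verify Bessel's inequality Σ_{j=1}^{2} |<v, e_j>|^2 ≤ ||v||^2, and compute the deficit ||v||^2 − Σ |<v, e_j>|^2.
Σ |<v, e_j>|^2 = 5; ||v||^2 = 9; deficit = 4

Write each e_j = u_j / sqrt(<u_j, u_j>) where u_j is the displayed integer vector. Then <v, e_j> = <v, u_j> / sqrt(<u_j, u_j>), so |<v, e_j>|^2 = <v, u_j>^2 / <u_j, u_j>.
Coefficients: <v, e_1> = -1/sqrt(2), <v, e_2> = 9/sqrt(18).
Square and sum: Σ |<v, e_j>|^2 = 5.
Compute ||v||^2 = v·v = 9.
Deficit = 9 − 5 = 4 ≥ 0, confirming Bessel's inequality. (The deficit equals ||v − Σ <v,e_j> e_j||^2, the squared distance from v to span{e_j}.)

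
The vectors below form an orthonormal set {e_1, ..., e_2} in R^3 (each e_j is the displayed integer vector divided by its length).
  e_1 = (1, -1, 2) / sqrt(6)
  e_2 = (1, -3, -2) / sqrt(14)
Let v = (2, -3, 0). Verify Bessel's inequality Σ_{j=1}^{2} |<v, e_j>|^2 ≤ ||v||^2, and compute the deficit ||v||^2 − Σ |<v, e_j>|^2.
Σ |<v, e_j>|^2 = 269/21; ||v||^2 = 13; deficit = 4/21

Write each e_j = u_j / sqrt(<u_j, u_j>) where u_j is the displayed integer vector. Then <v, e_j> = <v, u_j> / sqrt(<u_j, u_j>), so |<v, e_j>|^2 = <v, u_j>^2 / <u_j, u_j>.
Coefficients: <v, e_1> = 5/sqrt(6), <v, e_2> = 11/sqrt(14).
Square and sum: Σ |<v, e_j>|^2 = 269/21.
Compute ||v||^2 = v·v = 13.
Deficit = 13 − 269/21 = 4/21 ≥ 0, confirming Bessel's inequality. (The deficit equals ||v − Σ <v,e_j> e_j||^2, the squared distance from v to span{e_j}.)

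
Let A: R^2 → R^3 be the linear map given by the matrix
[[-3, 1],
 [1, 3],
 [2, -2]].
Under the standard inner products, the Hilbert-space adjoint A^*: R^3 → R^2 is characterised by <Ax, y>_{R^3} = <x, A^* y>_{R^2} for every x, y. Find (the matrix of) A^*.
A^* = A^T =
[[-3, 1, 2],
 [1, 3, -2]]

For real matrices with standard dot products, the defining identity <Ax, y> = <x, A^* y> gives (Ax)^T y = x^T (A^*) y, i.e. x^T A^T y = x^T (A^*) y. Since this holds for all x, y, we must have A^* = A^T. Therefore
A^* =
[[-3, 1, 2],
 [1, 3, -2]].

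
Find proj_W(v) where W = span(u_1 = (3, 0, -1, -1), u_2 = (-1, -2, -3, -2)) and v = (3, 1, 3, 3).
proj_W(v) = (254/97, 226/97, 292/97, 179/97)

Set up U = [u_1 | ... | u_2] ∈ R^(4×2). The projector onto W = col(U) is P = U (U^T U)^(-1) U^T.
Compute U^T U =
  [11, 2]
  [2, 18],
and U^T v = (3, -20).
Solve U^T U · c = U^T v for the coefficients: c = (47/97, -113/97). The projection is proj_W(v) = U c.
Check: (v - proj_W(v)) · u_1 = 0  (should be 0).
Check: (v - proj_W(v)) · u_2 = 0  (should be 0).
Result: proj_W(v) = (254/97, 226/97, 292/97, 179/97).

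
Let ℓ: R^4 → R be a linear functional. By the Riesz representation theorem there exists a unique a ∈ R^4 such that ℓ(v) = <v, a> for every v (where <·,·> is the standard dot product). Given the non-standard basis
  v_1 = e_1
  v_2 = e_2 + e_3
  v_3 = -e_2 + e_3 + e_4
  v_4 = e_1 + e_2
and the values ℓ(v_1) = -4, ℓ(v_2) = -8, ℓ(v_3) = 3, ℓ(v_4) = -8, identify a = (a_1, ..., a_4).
a = (-4, -4, -4, 3)

Write a = (a_1, ..., a_4) in the standard basis. For each basis vector v_i, ℓ(v_i) = <v_i, a> is a linear equation in the a_j's. Collect the n equations into a matrix system V a = ℓ, where row i of V is v_i (expressed in the standard basis). Since V is invertible (lower-triangular with 1s on the diagonal, up to permutation), solve by back-substitution:
  V =
[[1, 0, 0, 0],
 [0, 1, 1, 0],
 [0, -1, 1, 1],
 [1, 1, 0, 0]]
  V a = (-4, -8, 3, -8)
Solving gives a = (-4, -4, -4, 3).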